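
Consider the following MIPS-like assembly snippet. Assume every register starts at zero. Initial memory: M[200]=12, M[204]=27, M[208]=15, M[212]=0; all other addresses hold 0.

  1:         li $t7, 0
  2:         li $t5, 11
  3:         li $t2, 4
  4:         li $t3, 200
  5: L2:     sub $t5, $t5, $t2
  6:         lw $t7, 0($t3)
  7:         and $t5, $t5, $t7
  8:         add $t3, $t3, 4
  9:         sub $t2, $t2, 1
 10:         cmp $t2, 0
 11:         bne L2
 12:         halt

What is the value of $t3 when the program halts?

li $t7, 0 → $t7=0
li $t5, 11 → $t5=11
li $t2, 4 → $t2=4
li $t3, 200 → $t3=200
sub $t5, $t5, $t2 → $t5=11-4=7
lw $t7, 0($t3) → $t7=M[200]=12
and $t5, $t5, $t7 → $t5=7&12=4
add $t3, $t3, 4 → $t3=200+4=204
sub $t2, $t2, 1 → $t2=4-1=3
cmp $t2, 0  (cmp 3,0)
bne L2: taken
sub $t5, $t5, $t2 → $t5=4-3=1
lw $t7, 0($t3) → $t7=M[204]=27
and $t5, $t5, $t7 → $t5=1&27=1
add $t3, $t3, 4 → $t3=204+4=208
sub $t2, $t2, 1 → $t2=3-1=2
cmp $t2, 0  (cmp 2,0)
bne L2: taken
sub $t5, $t5, $t2 → $t5=1-2=-1
lw $t7, 0($t3) → $t7=M[208]=15
and $t5, $t5, $t7 → $t5=(-1)&15=15
add $t3, $t3, 4 → $t3=208+4=212
sub $t2, $t2, 1 → $t2=2-1=1
cmp $t2, 0  (cmp 1,0)
bne L2: taken
sub $t5, $t5, $t2 → $t5=15-1=14
lw $t7, 0($t3) → $t7=M[212]=0
and $t5, $t5, $t7 → $t5=14&0=0
add $t3, $t3, 4 → $t3=212+4=216
sub $t2, $t2, 1 → $t2=1-1=0
cmp $t2, 0  (cmp 0,0)
bne L2: not taken
halt.

216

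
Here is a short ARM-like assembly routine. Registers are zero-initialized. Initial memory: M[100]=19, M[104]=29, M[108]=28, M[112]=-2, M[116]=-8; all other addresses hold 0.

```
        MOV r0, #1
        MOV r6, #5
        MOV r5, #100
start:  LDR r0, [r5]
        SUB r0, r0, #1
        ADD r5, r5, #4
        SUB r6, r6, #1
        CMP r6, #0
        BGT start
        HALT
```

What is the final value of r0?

after MOV r0, #1: r0=1
after MOV r6, #5: r6=5
after MOV r5, #100: r5=100
after LDR r0, [r5]: r0=M[100]=19
after SUB r0, r0, #1: r0=19-1=18
after ADD r5, r5, #4: r5=100+4=104
after SUB r6, r6, #1: r6=5-1=4
CMP r6, #0  (cmp 4,0)
BGT start: taken
after LDR r0, [r5]: r0=M[104]=29
after SUB r0, r0, #1: r0=29-1=28
after ADD r5, r5, #4: r5=104+4=108
after SUB r6, r6, #1: r6=4-1=3
CMP r6, #0  (cmp 3,0)
BGT start: taken
after LDR r0, [r5]: r0=M[108]=28
after SUB r0, r0, #1: r0=28-1=27
after ADD r5, r5, #4: r5=108+4=112
after SUB r6, r6, #1: r6=3-1=2
CMP r6, #0  (cmp 2,0)
BGT start: taken
after LDR r0, [r5]: r0=M[112]=-2
after SUB r0, r0, #1: r0=(-2)-1=-3
after ADD r5, r5, #4: r5=112+4=116
after SUB r6, r6, #1: r6=2-1=1
CMP r6, #0  (cmp 1,0)
BGT start: taken
after LDR r0, [r5]: r0=M[116]=-8
after SUB r0, r0, #1: r0=(-8)-1=-9
after ADD r5, r5, #4: r5=116+4=120
after SUB r6, r6, #1: r6=1-1=0
CMP r6, #0  (cmp 0,0)
BGT start: not taken
halt.

-9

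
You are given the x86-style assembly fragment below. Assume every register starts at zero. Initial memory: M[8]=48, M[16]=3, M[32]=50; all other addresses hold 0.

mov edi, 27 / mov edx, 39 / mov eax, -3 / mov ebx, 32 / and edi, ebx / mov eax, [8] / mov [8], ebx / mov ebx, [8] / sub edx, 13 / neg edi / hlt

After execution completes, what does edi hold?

after mov edi, 27: edi=27
after mov edx, 39: edx=39
after mov eax, -3: eax=-3
after mov ebx, 32: ebx=32
after and edi, ebx: edi=27&32=0
after mov eax, [8]: eax=M[8]=48
mov [8], ebx → M[8]=32
after mov ebx, [8]: ebx=M[8]=32
after sub edx, 13: edx=39-13=26
after neg edi: edi=-(0)=0
halt.

0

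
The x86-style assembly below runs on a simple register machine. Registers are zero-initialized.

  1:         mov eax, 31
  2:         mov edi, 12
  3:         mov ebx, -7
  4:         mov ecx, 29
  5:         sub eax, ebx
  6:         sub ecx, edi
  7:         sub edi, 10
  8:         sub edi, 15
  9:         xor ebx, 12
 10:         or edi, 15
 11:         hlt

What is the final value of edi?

mov eax, 31 → eax=31
mov edi, 12 → edi=12
mov ebx, -7 → ebx=-7
mov ecx, 29 → ecx=29
sub eax, ebx → eax=31-(-7)=38
sub ecx, edi → ecx=29-12=17
sub edi, 10 → edi=12-10=2
sub edi, 15 → edi=2-15=-13
xor ebx, 12 → ebx=(-7)^12=-11
or edi, 15 → edi=(-13)|15=-1
halt.

-1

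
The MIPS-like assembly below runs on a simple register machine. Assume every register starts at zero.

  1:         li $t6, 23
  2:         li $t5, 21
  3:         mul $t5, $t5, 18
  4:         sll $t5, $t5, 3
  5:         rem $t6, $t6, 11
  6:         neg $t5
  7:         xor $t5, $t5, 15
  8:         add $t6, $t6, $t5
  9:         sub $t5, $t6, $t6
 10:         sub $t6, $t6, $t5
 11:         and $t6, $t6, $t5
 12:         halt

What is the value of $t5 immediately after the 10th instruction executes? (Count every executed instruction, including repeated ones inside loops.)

0

li $t6, 23 → $t6=23
li $t5, 21 → $t5=21
mul $t5, $t5, 18 → $t5=21*18=378
sll $t5, $t5, 3 → $t5=378<<3=3024
rem $t6, $t6, 11 → $t6=23%11=1
neg $t5 → $t5=-(3024)=-3024
xor $t5, $t5, 15 → $t5=(-3024)^15=-3009
add $t6, $t6, $t5 → $t6=1+(-3009)=-3008
sub $t5, $t6, $t6 → $t5=(-3008)-(-3008)=0
sub $t6, $t6, $t5 → $t6=(-3008)-0=-3008
After step 10: $t5 = 0.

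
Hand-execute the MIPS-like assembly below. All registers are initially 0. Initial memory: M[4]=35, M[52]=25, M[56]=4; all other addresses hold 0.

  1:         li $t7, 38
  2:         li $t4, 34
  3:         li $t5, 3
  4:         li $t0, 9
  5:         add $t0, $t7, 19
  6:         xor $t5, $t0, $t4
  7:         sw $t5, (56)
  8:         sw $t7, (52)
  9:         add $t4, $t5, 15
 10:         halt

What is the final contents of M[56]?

$t7=38
$t4=34
$t5=3
$t0=9
$t0=38+19=57
$t5=57^34=27
sw $t5, (56) → M[56]=27
sw $t7, (52) → M[52]=38
$t4=27+15=42
halt.

27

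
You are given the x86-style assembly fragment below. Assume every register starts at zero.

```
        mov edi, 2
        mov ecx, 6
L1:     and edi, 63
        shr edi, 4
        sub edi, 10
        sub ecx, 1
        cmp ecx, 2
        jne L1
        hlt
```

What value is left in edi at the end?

mov edi, 2 → edi=2
mov ecx, 6 → ecx=6
and edi, 63 → edi=2&63=2
shr edi, 4 → edi=2>>4=0
sub edi, 10 → edi=0-10=-10
sub ecx, 1 → ecx=6-1=5
cmp ecx, 2  (cmp 5,2)
jne L1: taken
and edi, 63 → edi=(-10)&63=54
shr edi, 4 → edi=54>>4=3
sub edi, 10 → edi=3-10=-7
sub ecx, 1 → ecx=5-1=4
cmp ecx, 2  (cmp 4,2)
jne L1: taken
and edi, 63 → edi=(-7)&63=57
shr edi, 4 → edi=57>>4=3
sub edi, 10 → edi=3-10=-7
sub ecx, 1 → ecx=4-1=3
cmp ecx, 2  (cmp 3,2)
jne L1: taken
and edi, 63 → edi=(-7)&63=57
shr edi, 4 → edi=57>>4=3
sub edi, 10 → edi=3-10=-7
sub ecx, 1 → ecx=3-1=2
cmp ecx, 2  (cmp 2,2)
jne L1: not taken
halt.

-7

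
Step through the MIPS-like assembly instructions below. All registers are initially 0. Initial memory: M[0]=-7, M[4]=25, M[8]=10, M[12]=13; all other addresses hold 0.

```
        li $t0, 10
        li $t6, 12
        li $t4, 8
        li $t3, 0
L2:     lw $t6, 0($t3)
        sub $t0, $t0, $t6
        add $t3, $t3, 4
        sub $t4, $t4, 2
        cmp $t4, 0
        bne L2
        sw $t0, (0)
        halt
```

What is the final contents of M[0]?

-31

$t0=10
$t6=12
$t4=8
$t3=0
$t6=M[0]=-7
$t0=10-(-7)=17
$t3=0+4=4
$t4=8-2=6
cmp $t4, 0  (cmp 6,0)
bne L2: taken
$t6=M[4]=25
$t0=17-25=-8
$t3=4+4=8
$t4=6-2=4
cmp $t4, 0  (cmp 4,0)
bne L2: taken
$t6=M[8]=10
$t0=(-8)-10=-18
$t3=8+4=12
$t4=4-2=2
cmp $t4, 0  (cmp 2,0)
bne L2: taken
$t6=M[12]=13
$t0=(-18)-13=-31
$t3=12+4=16
$t4=2-2=0
cmp $t4, 0  (cmp 0,0)
bne L2: not taken
sw $t0, (0) → M[0]=-31
halt.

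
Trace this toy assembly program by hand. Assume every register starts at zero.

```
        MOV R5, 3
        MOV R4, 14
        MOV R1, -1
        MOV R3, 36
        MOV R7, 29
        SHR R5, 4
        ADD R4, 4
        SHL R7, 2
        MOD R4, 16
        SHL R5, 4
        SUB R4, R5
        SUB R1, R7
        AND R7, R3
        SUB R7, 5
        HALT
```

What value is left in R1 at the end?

-117

R5=3
R4=14
R1=-1
R3=36
R7=29
R5=3>>4=0
R4=14+4=18
R7=29<<2=116
R4=18%16=2
R5=0<<4=0
R4=2-0=2
R1=(-1)-116=-117
R7=116&36=36
R7=36-5=31
halt.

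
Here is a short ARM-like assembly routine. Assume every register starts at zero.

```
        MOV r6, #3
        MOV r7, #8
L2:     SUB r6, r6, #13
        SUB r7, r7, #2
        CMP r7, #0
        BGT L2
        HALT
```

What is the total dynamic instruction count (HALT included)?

r6=3
r7=8
r6=3-13=-10
r7=8-2=6
CMP r7, #0  (cmp 6,0)
BGT L2: taken
r6=(-10)-13=-23
r7=6-2=4
CMP r7, #0  (cmp 4,0)
BGT L2: taken
r6=(-23)-13=-36
r7=4-2=2
CMP r7, #0  (cmp 2,0)
BGT L2: taken
r6=(-36)-13=-49
r7=2-2=0
CMP r7, #0  (cmp 0,0)
BGT L2: not taken
halt.
Total executed instructions: 19.

19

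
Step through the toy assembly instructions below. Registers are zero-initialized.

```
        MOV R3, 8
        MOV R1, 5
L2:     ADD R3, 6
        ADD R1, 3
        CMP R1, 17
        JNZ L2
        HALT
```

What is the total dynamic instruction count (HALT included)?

19

after MOV R3, 8: R3=8
after MOV R1, 5: R1=5
after ADD R3, 6: R3=8+6=14
after ADD R1, 3: R1=5+3=8
CMP R1, 17  (cmp 8,17)
JNZ L2: taken
after ADD R3, 6: R3=14+6=20
after ADD R1, 3: R1=8+3=11
CMP R1, 17  (cmp 11,17)
JNZ L2: taken
after ADD R3, 6: R3=20+6=26
after ADD R1, 3: R1=11+3=14
CMP R1, 17  (cmp 14,17)
JNZ L2: taken
after ADD R3, 6: R3=26+6=32
after ADD R1, 3: R1=14+3=17
CMP R1, 17  (cmp 17,17)
JNZ L2: not taken
halt.
Total executed instructions: 19.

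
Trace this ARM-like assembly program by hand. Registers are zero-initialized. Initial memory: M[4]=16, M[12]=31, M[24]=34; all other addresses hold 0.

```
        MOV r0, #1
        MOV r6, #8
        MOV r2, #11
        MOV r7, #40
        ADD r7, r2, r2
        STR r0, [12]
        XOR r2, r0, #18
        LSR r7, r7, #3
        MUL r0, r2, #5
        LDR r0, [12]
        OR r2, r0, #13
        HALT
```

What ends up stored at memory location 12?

1

after MOV r0, #1: r0=1
after MOV r6, #8: r6=8
after MOV r2, #11: r2=11
after MOV r7, #40: r7=40
after ADD r7, r2, r2: r7=11+11=22
STR r0, [12] → M[12]=1
after XOR r2, r0, #18: r2=1^18=19
after LSR r7, r7, #3: r7=22>>3=2
after MUL r0, r2, #5: r0=19*5=95
after LDR r0, [12]: r0=M[12]=1
after OR r2, r0, #13: r2=1|13=13
halt.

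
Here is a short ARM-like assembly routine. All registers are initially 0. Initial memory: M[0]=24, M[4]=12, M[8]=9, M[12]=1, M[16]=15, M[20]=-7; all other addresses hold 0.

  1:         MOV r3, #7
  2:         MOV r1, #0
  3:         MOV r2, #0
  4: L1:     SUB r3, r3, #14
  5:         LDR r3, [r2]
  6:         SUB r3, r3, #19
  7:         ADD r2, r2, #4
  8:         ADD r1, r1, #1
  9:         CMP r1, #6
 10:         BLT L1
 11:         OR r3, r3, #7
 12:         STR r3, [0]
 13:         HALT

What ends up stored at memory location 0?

-25

r3=7
r1=0
r2=0
r3=7-14=-7
r3=M[0]=24
r3=24-19=5
r2=0+4=4
r1=0+1=1
CMP r1, #6  (cmp 1,6)
BLT L1: taken
r3=5-14=-9
r3=M[4]=12
r3=12-19=-7
r2=4+4=8
r1=1+1=2
CMP r1, #6  (cmp 2,6)
BLT L1: taken
r3=(-7)-14=-21
r3=M[8]=9
r3=9-19=-10
r2=8+4=12
r1=2+1=3
CMP r1, #6  (cmp 3,6)
BLT L1: taken
r3=(-10)-14=-24
r3=M[12]=1
r3=1-19=-18
r2=12+4=16
r1=3+1=4
CMP r1, #6  (cmp 4,6)
BLT L1: taken
r3=(-18)-14=-32
r3=M[16]=15
r3=15-19=-4
r2=16+4=20
r1=4+1=5
CMP r1, #6  (cmp 5,6)
BLT L1: taken
r3=(-4)-14=-18
r3=M[20]=-7
r3=(-7)-19=-26
r2=20+4=24
r1=5+1=6
CMP r1, #6  (cmp 6,6)
BLT L1: not taken
r3=(-26)|7=-25
STR r3, [0] → M[0]=-25
halt.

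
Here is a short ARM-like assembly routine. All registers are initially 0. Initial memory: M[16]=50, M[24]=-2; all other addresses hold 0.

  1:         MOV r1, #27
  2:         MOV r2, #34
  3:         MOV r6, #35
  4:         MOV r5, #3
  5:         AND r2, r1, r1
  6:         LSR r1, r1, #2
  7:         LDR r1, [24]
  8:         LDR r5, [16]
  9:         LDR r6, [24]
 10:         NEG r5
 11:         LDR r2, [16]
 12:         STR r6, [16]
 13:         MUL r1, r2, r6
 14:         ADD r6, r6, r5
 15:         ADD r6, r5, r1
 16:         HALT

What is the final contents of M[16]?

-2

r1=27
r2=34
r6=35
r5=3
r2=27&27=27
r1=27>>2=6
r1=M[24]=-2
r5=M[16]=50
r6=M[24]=-2
r5=-(50)=-50
r2=M[16]=50
STR r6, [16] → M[16]=-2
r1=50*(-2)=-100
r6=(-2)+(-50)=-52
r6=(-50)+(-100)=-150
halt.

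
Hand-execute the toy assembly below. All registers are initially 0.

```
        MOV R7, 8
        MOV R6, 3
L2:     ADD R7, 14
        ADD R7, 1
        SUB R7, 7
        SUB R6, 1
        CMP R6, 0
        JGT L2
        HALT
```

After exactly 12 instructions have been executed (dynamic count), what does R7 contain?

24

R7=8
R6=3
R7=8+14=22
R7=22+1=23
R7=23-7=16
R6=3-1=2
CMP R6, 0  (cmp 2,0)
JGT L2: taken
R7=16+14=30
R7=30+1=31
R7=31-7=24
R6=2-1=1
After step 12: R7 = 24.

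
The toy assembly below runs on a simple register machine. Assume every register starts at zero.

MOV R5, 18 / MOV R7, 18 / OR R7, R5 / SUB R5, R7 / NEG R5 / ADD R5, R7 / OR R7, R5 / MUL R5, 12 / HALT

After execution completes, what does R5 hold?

R5=18
R7=18
R7=18|18=18
R5=18-18=0
R5=-(0)=0
R5=0+18=18
R7=18|18=18
R5=18*12=216
halt.

216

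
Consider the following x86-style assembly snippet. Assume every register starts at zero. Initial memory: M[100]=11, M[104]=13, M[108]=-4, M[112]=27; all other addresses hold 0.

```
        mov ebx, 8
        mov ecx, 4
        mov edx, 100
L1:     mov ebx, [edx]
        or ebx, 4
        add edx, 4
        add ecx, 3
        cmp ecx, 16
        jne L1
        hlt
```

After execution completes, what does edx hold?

116

after mov ebx, 8: ebx=8
after mov ecx, 4: ecx=4
after mov edx, 100: edx=100
after mov ebx, [edx]: ebx=M[100]=11
after or ebx, 4: ebx=11|4=15
after add edx, 4: edx=100+4=104
after add ecx, 3: ecx=4+3=7
cmp ecx, 16  (cmp 7,16)
jne L1: taken
after mov ebx, [edx]: ebx=M[104]=13
after or ebx, 4: ebx=13|4=13
after add edx, 4: edx=104+4=108
after add ecx, 3: ecx=7+3=10
cmp ecx, 16  (cmp 10,16)
jne L1: taken
after mov ebx, [edx]: ebx=M[108]=-4
after or ebx, 4: ebx=(-4)|4=-4
after add edx, 4: edx=108+4=112
after add ecx, 3: ecx=10+3=13
cmp ecx, 16  (cmp 13,16)
jne L1: taken
after mov ebx, [edx]: ebx=M[112]=27
after or ebx, 4: ebx=27|4=31
after add edx, 4: edx=112+4=116
after add ecx, 3: ecx=13+3=16
cmp ecx, 16  (cmp 16,16)
jne L1: not taken
halt.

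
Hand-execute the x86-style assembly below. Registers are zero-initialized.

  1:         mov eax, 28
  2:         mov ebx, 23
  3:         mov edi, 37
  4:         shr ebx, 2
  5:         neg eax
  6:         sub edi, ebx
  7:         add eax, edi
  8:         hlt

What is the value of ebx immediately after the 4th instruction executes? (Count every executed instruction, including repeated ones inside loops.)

eax=28
ebx=23
edi=37
ebx=23>>2=5
After step 4: ebx = 5.

5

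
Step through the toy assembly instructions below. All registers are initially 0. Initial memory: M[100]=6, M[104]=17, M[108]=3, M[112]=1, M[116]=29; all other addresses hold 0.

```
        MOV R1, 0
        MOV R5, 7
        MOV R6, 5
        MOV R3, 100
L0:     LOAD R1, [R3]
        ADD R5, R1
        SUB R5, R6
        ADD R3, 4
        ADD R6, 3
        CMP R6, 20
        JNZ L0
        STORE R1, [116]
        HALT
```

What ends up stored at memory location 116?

29

after MOV R1, 0: R1=0
after MOV R5, 7: R5=7
after MOV R6, 5: R6=5
after MOV R3, 100: R3=100
after LOAD R1, [R3]: R1=M[100]=6
after ADD R5, R1: R5=7+6=13
after SUB R5, R6: R5=13-5=8
after ADD R3, 4: R3=100+4=104
after ADD R6, 3: R6=5+3=8
CMP R6, 20  (cmp 8,20)
JNZ L0: taken
after LOAD R1, [R3]: R1=M[104]=17
after ADD R5, R1: R5=8+17=25
after SUB R5, R6: R5=25-8=17
after ADD R3, 4: R3=104+4=108
after ADD R6, 3: R6=8+3=11
CMP R6, 20  (cmp 11,20)
JNZ L0: taken
after LOAD R1, [R3]: R1=M[108]=3
after ADD R5, R1: R5=17+3=20
after SUB R5, R6: R5=20-11=9
after ADD R3, 4: R3=108+4=112
after ADD R6, 3: R6=11+3=14
CMP R6, 20  (cmp 14,20)
JNZ L0: taken
after LOAD R1, [R3]: R1=M[112]=1
after ADD R5, R1: R5=9+1=10
after SUB R5, R6: R5=10-14=-4
after ADD R3, 4: R3=112+4=116
after ADD R6, 3: R6=14+3=17
CMP R6, 20  (cmp 17,20)
JNZ L0: taken
after LOAD R1, [R3]: R1=M[116]=29
after ADD R5, R1: R5=(-4)+29=25
after SUB R5, R6: R5=25-17=8
after ADD R3, 4: R3=116+4=120
after ADD R6, 3: R6=17+3=20
CMP R6, 20  (cmp 20,20)
JNZ L0: not taken
STORE R1, [116] → M[116]=29
halt.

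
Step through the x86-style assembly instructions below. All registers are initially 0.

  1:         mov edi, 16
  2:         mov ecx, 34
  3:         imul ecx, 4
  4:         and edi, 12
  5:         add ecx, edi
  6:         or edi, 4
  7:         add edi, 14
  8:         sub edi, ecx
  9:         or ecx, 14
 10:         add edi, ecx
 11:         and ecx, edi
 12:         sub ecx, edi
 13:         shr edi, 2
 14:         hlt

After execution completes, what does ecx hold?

after mov edi, 16: edi=16
after mov ecx, 34: ecx=34
after imul ecx, 4: ecx=34*4=136
after and edi, 12: edi=16&12=0
after add ecx, edi: ecx=136+0=136
after or edi, 4: edi=0|4=4
after add edi, 14: edi=4+14=18
after sub edi, ecx: edi=18-136=-118
after or ecx, 14: ecx=136|14=142
after add edi, ecx: edi=(-118)+142=24
after and ecx, edi: ecx=142&24=8
after sub ecx, edi: ecx=8-24=-16
after shr edi, 2: edi=24>>2=6
halt.

-16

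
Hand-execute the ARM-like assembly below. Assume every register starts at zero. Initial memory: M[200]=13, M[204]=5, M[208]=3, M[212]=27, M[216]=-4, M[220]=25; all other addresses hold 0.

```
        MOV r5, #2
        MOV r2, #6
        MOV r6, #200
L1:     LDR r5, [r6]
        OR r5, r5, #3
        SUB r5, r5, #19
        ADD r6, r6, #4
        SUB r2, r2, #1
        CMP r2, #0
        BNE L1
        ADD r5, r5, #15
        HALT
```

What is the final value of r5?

MOV r5, #2 → r5=2
MOV r2, #6 → r2=6
MOV r6, #200 → r6=200
LDR r5, [r6] → r5=M[200]=13
OR r5, r5, #3 → r5=13|3=15
SUB r5, r5, #19 → r5=15-19=-4
ADD r6, r6, #4 → r6=200+4=204
SUB r2, r2, #1 → r2=6-1=5
CMP r2, #0  (cmp 5,0)
BNE L1: taken
LDR r5, [r6] → r5=M[204]=5
OR r5, r5, #3 → r5=5|3=7
SUB r5, r5, #19 → r5=7-19=-12
ADD r6, r6, #4 → r6=204+4=208
SUB r2, r2, #1 → r2=5-1=4
CMP r2, #0  (cmp 4,0)
BNE L1: taken
LDR r5, [r6] → r5=M[208]=3
OR r5, r5, #3 → r5=3|3=3
SUB r5, r5, #19 → r5=3-19=-16
ADD r6, r6, #4 → r6=208+4=212
SUB r2, r2, #1 → r2=4-1=3
CMP r2, #0  (cmp 3,0)
BNE L1: taken
LDR r5, [r6] → r5=M[212]=27
OR r5, r5, #3 → r5=27|3=27
SUB r5, r5, #19 → r5=27-19=8
ADD r6, r6, #4 → r6=212+4=216
SUB r2, r2, #1 → r2=3-1=2
CMP r2, #0  (cmp 2,0)
BNE L1: taken
LDR r5, [r6] → r5=M[216]=-4
OR r5, r5, #3 → r5=(-4)|3=-1
SUB r5, r5, #19 → r5=(-1)-19=-20
ADD r6, r6, #4 → r6=216+4=220
SUB r2, r2, #1 → r2=2-1=1
CMP r2, #0  (cmp 1,0)
BNE L1: taken
LDR r5, [r6] → r5=M[220]=25
OR r5, r5, #3 → r5=25|3=27
SUB r5, r5, #19 → r5=27-19=8
ADD r6, r6, #4 → r6=220+4=224
SUB r2, r2, #1 → r2=1-1=0
CMP r2, #0  (cmp 0,0)
BNE L1: not taken
ADD r5, r5, #15 → r5=8+15=23
halt.

23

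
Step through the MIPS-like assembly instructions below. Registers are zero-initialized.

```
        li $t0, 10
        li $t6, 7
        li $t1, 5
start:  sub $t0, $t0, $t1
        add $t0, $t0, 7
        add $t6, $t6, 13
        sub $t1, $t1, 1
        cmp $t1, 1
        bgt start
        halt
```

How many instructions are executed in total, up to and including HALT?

28

li $t0, 10 → $t0=10
li $t6, 7 → $t6=7
li $t1, 5 → $t1=5
sub $t0, $t0, $t1 → $t0=10-5=5
add $t0, $t0, 7 → $t0=5+7=12
add $t6, $t6, 13 → $t6=7+13=20
sub $t1, $t1, 1 → $t1=5-1=4
cmp $t1, 1  (cmp 4,1)
bgt start: taken
sub $t0, $t0, $t1 → $t0=12-4=8
add $t0, $t0, 7 → $t0=8+7=15
add $t6, $t6, 13 → $t6=20+13=33
sub $t1, $t1, 1 → $t1=4-1=3
cmp $t1, 1  (cmp 3,1)
bgt start: taken
sub $t0, $t0, $t1 → $t0=15-3=12
add $t0, $t0, 7 → $t0=12+7=19
add $t6, $t6, 13 → $t6=33+13=46
sub $t1, $t1, 1 → $t1=3-1=2
cmp $t1, 1  (cmp 2,1)
bgt start: taken
sub $t0, $t0, $t1 → $t0=19-2=17
add $t0, $t0, 7 → $t0=17+7=24
add $t6, $t6, 13 → $t6=46+13=59
sub $t1, $t1, 1 → $t1=2-1=1
cmp $t1, 1  (cmp 1,1)
bgt start: not taken
halt.
Total executed instructions: 28.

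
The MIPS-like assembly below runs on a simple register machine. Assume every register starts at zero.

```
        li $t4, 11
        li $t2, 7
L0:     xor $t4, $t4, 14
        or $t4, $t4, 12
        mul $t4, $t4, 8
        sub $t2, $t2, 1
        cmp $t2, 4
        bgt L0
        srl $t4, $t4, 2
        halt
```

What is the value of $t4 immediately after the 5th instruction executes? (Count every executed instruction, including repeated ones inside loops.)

104

$t4=11
$t2=7
$t4=11^14=5
$t4=5|12=13
$t4=13*8=104
After step 5: $t4 = 104.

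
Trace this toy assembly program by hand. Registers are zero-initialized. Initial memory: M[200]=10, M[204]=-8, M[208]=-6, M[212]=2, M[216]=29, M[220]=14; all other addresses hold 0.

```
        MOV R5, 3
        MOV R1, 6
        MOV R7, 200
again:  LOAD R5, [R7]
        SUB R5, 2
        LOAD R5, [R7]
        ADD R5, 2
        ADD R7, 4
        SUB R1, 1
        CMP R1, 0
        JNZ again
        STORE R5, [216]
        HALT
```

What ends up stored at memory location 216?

after MOV R5, 3: R5=3
after MOV R1, 6: R1=6
after MOV R7, 200: R7=200
after LOAD R5, [R7]: R5=M[200]=10
after SUB R5, 2: R5=10-2=8
after LOAD R5, [R7]: R5=M[200]=10
after ADD R5, 2: R5=10+2=12
after ADD R7, 4: R7=200+4=204
after SUB R1, 1: R1=6-1=5
CMP R1, 0  (cmp 5,0)
JNZ again: taken
after LOAD R5, [R7]: R5=M[204]=-8
after SUB R5, 2: R5=(-8)-2=-10
after LOAD R5, [R7]: R5=M[204]=-8
after ADD R5, 2: R5=(-8)+2=-6
after ADD R7, 4: R7=204+4=208
after SUB R1, 1: R1=5-1=4
CMP R1, 0  (cmp 4,0)
JNZ again: taken
after LOAD R5, [R7]: R5=M[208]=-6
after SUB R5, 2: R5=(-6)-2=-8
after LOAD R5, [R7]: R5=M[208]=-6
after ADD R5, 2: R5=(-6)+2=-4
after ADD R7, 4: R7=208+4=212
after SUB R1, 1: R1=4-1=3
CMP R1, 0  (cmp 3,0)
JNZ again: taken
after LOAD R5, [R7]: R5=M[212]=2
after SUB R5, 2: R5=2-2=0
after LOAD R5, [R7]: R5=M[212]=2
after ADD R5, 2: R5=2+2=4
after ADD R7, 4: R7=212+4=216
after SUB R1, 1: R1=3-1=2
CMP R1, 0  (cmp 2,0)
JNZ again: taken
after LOAD R5, [R7]: R5=M[216]=29
after SUB R5, 2: R5=29-2=27
after LOAD R5, [R7]: R5=M[216]=29
after ADD R5, 2: R5=29+2=31
after ADD R7, 4: R7=216+4=220
after SUB R1, 1: R1=2-1=1
CMP R1, 0  (cmp 1,0)
JNZ again: taken
after LOAD R5, [R7]: R5=M[220]=14
after SUB R5, 2: R5=14-2=12
after LOAD R5, [R7]: R5=M[220]=14
after ADD R5, 2: R5=14+2=16
after ADD R7, 4: R7=220+4=224
after SUB R1, 1: R1=1-1=0
CMP R1, 0  (cmp 0,0)
JNZ again: not taken
STORE R5, [216] → M[216]=16
halt.

16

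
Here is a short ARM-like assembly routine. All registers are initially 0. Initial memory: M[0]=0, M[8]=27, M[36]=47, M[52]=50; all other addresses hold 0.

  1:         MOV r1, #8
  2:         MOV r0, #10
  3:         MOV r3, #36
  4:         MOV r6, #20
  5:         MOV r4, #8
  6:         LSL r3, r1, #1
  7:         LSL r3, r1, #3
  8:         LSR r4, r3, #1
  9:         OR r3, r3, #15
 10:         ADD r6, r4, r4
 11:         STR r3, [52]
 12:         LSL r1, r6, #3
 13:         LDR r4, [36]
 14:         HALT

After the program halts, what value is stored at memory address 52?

79

r1=8
r0=10
r3=36
r6=20
r4=8
r3=8<<1=16
r3=8<<3=64
r4=64>>1=32
r3=64|15=79
r6=32+32=64
STR r3, [52] → M[52]=79
r1=64<<3=512
r4=M[36]=47
halt.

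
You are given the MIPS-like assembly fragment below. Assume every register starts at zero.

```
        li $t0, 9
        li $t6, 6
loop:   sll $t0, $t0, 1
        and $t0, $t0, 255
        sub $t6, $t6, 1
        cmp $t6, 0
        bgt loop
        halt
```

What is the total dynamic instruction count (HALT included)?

after li $t0, 9: $t0=9
after li $t6, 6: $t6=6
after sll $t0, $t0, 1: $t0=9<<1=18
after and $t0, $t0, 255: $t0=18&255=18
after sub $t6, $t6, 1: $t6=6-1=5
cmp $t6, 0  (cmp 5,0)
bgt loop: taken
after sll $t0, $t0, 1: $t0=18<<1=36
after and $t0, $t0, 255: $t0=36&255=36
after sub $t6, $t6, 1: $t6=5-1=4
cmp $t6, 0  (cmp 4,0)
bgt loop: taken
after sll $t0, $t0, 1: $t0=36<<1=72
after and $t0, $t0, 255: $t0=72&255=72
after sub $t6, $t6, 1: $t6=4-1=3
cmp $t6, 0  (cmp 3,0)
bgt loop: taken
after sll $t0, $t0, 1: $t0=72<<1=144
after and $t0, $t0, 255: $t0=144&255=144
after sub $t6, $t6, 1: $t6=3-1=2
cmp $t6, 0  (cmp 2,0)
bgt loop: taken
after sll $t0, $t0, 1: $t0=144<<1=288
after and $t0, $t0, 255: $t0=288&255=32
after sub $t6, $t6, 1: $t6=2-1=1
cmp $t6, 0  (cmp 1,0)
bgt loop: taken
after sll $t0, $t0, 1: $t0=32<<1=64
after and $t0, $t0, 255: $t0=64&255=64
after sub $t6, $t6, 1: $t6=1-1=0
cmp $t6, 0  (cmp 0,0)
bgt loop: not taken
halt.
Total executed instructions: 33.

33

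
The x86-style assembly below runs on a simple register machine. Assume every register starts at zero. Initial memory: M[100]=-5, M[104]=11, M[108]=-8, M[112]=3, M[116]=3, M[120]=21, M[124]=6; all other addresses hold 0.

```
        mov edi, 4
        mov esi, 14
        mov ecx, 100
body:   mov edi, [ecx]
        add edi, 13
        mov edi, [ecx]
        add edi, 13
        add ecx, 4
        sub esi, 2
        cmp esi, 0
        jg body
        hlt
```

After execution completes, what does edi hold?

19

after mov edi, 4: edi=4
after mov esi, 14: esi=14
after mov ecx, 100: ecx=100
after mov edi, [ecx]: edi=M[100]=-5
after add edi, 13: edi=(-5)+13=8
after mov edi, [ecx]: edi=M[100]=-5
after add edi, 13: edi=(-5)+13=8
after add ecx, 4: ecx=100+4=104
after sub esi, 2: esi=14-2=12
cmp esi, 0  (cmp 12,0)
jg body: taken
after mov edi, [ecx]: edi=M[104]=11
after add edi, 13: edi=11+13=24
after mov edi, [ecx]: edi=M[104]=11
after add edi, 13: edi=11+13=24
after add ecx, 4: ecx=104+4=108
after sub esi, 2: esi=12-2=10
cmp esi, 0  (cmp 10,0)
jg body: taken
after mov edi, [ecx]: edi=M[108]=-8
after add edi, 13: edi=(-8)+13=5
after mov edi, [ecx]: edi=M[108]=-8
after add edi, 13: edi=(-8)+13=5
after add ecx, 4: ecx=108+4=112
after sub esi, 2: esi=10-2=8
cmp esi, 0  (cmp 8,0)
jg body: taken
after mov edi, [ecx]: edi=M[112]=3
after add edi, 13: edi=3+13=16
after mov edi, [ecx]: edi=M[112]=3
after add edi, 13: edi=3+13=16
after add ecx, 4: ecx=112+4=116
after sub esi, 2: esi=8-2=6
cmp esi, 0  (cmp 6,0)
jg body: taken
after mov edi, [ecx]: edi=M[116]=3
after add edi, 13: edi=3+13=16
after mov edi, [ecx]: edi=M[116]=3
after add edi, 13: edi=3+13=16
after add ecx, 4: ecx=116+4=120
after sub esi, 2: esi=6-2=4
cmp esi, 0  (cmp 4,0)
jg body: taken
after mov edi, [ecx]: edi=M[120]=21
after add edi, 13: edi=21+13=34
after mov edi, [ecx]: edi=M[120]=21
after add edi, 13: edi=21+13=34
after add ecx, 4: ecx=120+4=124
after sub esi, 2: esi=4-2=2
cmp esi, 0  (cmp 2,0)
jg body: taken
after mov edi, [ecx]: edi=M[124]=6
after add edi, 13: edi=6+13=19
after mov edi, [ecx]: edi=M[124]=6
after add edi, 13: edi=6+13=19
after add ecx, 4: ecx=124+4=128
after sub esi, 2: esi=2-2=0
cmp esi, 0  (cmp 0,0)
jg body: not taken
halt.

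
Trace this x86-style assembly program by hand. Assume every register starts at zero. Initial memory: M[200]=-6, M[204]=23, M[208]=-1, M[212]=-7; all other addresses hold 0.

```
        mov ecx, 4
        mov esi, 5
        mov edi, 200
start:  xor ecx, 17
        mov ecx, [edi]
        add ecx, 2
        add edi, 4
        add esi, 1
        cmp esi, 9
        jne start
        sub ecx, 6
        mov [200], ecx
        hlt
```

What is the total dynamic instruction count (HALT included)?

34

after mov ecx, 4: ecx=4
after mov esi, 5: esi=5
after mov edi, 200: edi=200
after xor ecx, 17: ecx=4^17=21
after mov ecx, [edi]: ecx=M[200]=-6
after add ecx, 2: ecx=(-6)+2=-4
after add edi, 4: edi=200+4=204
after add esi, 1: esi=5+1=6
cmp esi, 9  (cmp 6,9)
jne start: taken
after xor ecx, 17: ecx=(-4)^17=-19
after mov ecx, [edi]: ecx=M[204]=23
after add ecx, 2: ecx=23+2=25
after add edi, 4: edi=204+4=208
after add esi, 1: esi=6+1=7
cmp esi, 9  (cmp 7,9)
jne start: taken
after xor ecx, 17: ecx=25^17=8
after mov ecx, [edi]: ecx=M[208]=-1
after add ecx, 2: ecx=(-1)+2=1
after add edi, 4: edi=208+4=212
after add esi, 1: esi=7+1=8
cmp esi, 9  (cmp 8,9)
jne start: taken
after xor ecx, 17: ecx=1^17=16
after mov ecx, [edi]: ecx=M[212]=-7
after add ecx, 2: ecx=(-7)+2=-5
after add edi, 4: edi=212+4=216
after add esi, 1: esi=8+1=9
cmp esi, 9  (cmp 9,9)
jne start: not taken
after sub ecx, 6: ecx=(-5)-6=-11
mov [200], ecx → M[200]=-11
halt.
Total executed instructions: 34.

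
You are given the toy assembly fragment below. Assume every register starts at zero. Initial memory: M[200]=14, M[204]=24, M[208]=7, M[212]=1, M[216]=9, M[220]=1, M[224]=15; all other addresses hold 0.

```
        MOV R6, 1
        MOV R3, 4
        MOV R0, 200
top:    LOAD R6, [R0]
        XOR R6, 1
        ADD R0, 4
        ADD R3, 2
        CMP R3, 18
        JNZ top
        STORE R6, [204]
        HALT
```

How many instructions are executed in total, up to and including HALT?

47

R6=1
R3=4
R0=200
R6=M[200]=14
R6=14^1=15
R0=200+4=204
R3=4+2=6
CMP R3, 18  (cmp 6,18)
JNZ top: taken
R6=M[204]=24
R6=24^1=25
R0=204+4=208
R3=6+2=8
CMP R3, 18  (cmp 8,18)
JNZ top: taken
R6=M[208]=7
R6=7^1=6
R0=208+4=212
R3=8+2=10
CMP R3, 18  (cmp 10,18)
JNZ top: taken
R6=M[212]=1
R6=1^1=0
R0=212+4=216
R3=10+2=12
CMP R3, 18  (cmp 12,18)
JNZ top: taken
R6=M[216]=9
R6=9^1=8
R0=216+4=220
R3=12+2=14
CMP R3, 18  (cmp 14,18)
JNZ top: taken
R6=M[220]=1
R6=1^1=0
R0=220+4=224
R3=14+2=16
CMP R3, 18  (cmp 16,18)
JNZ top: taken
R6=M[224]=15
R6=15^1=14
R0=224+4=228
R3=16+2=18
CMP R3, 18  (cmp 18,18)
JNZ top: not taken
STORE R6, [204] → M[204]=14
halt.
Total executed instructions: 47.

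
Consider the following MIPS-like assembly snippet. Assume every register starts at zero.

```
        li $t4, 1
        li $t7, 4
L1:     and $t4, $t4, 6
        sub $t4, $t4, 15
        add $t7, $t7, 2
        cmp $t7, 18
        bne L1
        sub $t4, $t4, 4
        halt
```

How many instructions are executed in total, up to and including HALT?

li $t4, 1 → $t4=1
li $t7, 4 → $t7=4
and $t4, $t4, 6 → $t4=1&6=0
sub $t4, $t4, 15 → $t4=0-15=-15
add $t7, $t7, 2 → $t7=4+2=6
cmp $t7, 18  (cmp 6,18)
bne L1: taken
and $t4, $t4, 6 → $t4=(-15)&6=0
sub $t4, $t4, 15 → $t4=0-15=-15
add $t7, $t7, 2 → $t7=6+2=8
cmp $t7, 18  (cmp 8,18)
bne L1: taken
and $t4, $t4, 6 → $t4=(-15)&6=0
sub $t4, $t4, 15 → $t4=0-15=-15
add $t7, $t7, 2 → $t7=8+2=10
cmp $t7, 18  (cmp 10,18)
bne L1: taken
and $t4, $t4, 6 → $t4=(-15)&6=0
sub $t4, $t4, 15 → $t4=0-15=-15
add $t7, $t7, 2 → $t7=10+2=12
cmp $t7, 18  (cmp 12,18)
bne L1: taken
and $t4, $t4, 6 → $t4=(-15)&6=0
sub $t4, $t4, 15 → $t4=0-15=-15
add $t7, $t7, 2 → $t7=12+2=14
cmp $t7, 18  (cmp 14,18)
bne L1: taken
and $t4, $t4, 6 → $t4=(-15)&6=0
sub $t4, $t4, 15 → $t4=0-15=-15
add $t7, $t7, 2 → $t7=14+2=16
cmp $t7, 18  (cmp 16,18)
bne L1: taken
and $t4, $t4, 6 → $t4=(-15)&6=0
sub $t4, $t4, 15 → $t4=0-15=-15
add $t7, $t7, 2 → $t7=16+2=18
cmp $t7, 18  (cmp 18,18)
bne L1: not taken
sub $t4, $t4, 4 → $t4=(-15)-4=-19
halt.
Total executed instructions: 39.

39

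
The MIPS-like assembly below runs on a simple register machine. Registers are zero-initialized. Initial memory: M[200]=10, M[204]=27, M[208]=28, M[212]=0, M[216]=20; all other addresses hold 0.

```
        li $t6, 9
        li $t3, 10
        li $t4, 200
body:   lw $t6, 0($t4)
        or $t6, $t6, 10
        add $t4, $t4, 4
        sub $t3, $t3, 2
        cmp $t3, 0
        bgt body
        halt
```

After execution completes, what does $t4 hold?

$t6=9
$t3=10
$t4=200
$t6=M[200]=10
$t6=10|10=10
$t4=200+4=204
$t3=10-2=8
cmp $t3, 0  (cmp 8,0)
bgt body: taken
$t6=M[204]=27
$t6=27|10=27
$t4=204+4=208
$t3=8-2=6
cmp $t3, 0  (cmp 6,0)
bgt body: taken
$t6=M[208]=28
$t6=28|10=30
$t4=208+4=212
$t3=6-2=4
cmp $t3, 0  (cmp 4,0)
bgt body: taken
$t6=M[212]=0
$t6=0|10=10
$t4=212+4=216
$t3=4-2=2
cmp $t3, 0  (cmp 2,0)
bgt body: taken
$t6=M[216]=20
$t6=20|10=30
$t4=216+4=220
$t3=2-2=0
cmp $t3, 0  (cmp 0,0)
bgt body: not taken
halt.

220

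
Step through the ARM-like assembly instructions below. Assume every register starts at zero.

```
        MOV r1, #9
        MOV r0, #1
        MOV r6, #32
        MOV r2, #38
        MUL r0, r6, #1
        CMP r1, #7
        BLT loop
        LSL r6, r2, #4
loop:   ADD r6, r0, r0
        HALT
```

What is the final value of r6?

after MOV r1, #9: r1=9
after MOV r0, #1: r0=1
after MOV r6, #32: r6=32
after MOV r2, #38: r2=38
after MUL r0, r6, #1: r0=32*1=32
CMP r1, #7  (cmp 9,7)
BLT loop: not taken
after LSL r6, r2, #4: r6=38<<4=608
after ADD r6, r0, r0: r6=32+32=64
halt.

64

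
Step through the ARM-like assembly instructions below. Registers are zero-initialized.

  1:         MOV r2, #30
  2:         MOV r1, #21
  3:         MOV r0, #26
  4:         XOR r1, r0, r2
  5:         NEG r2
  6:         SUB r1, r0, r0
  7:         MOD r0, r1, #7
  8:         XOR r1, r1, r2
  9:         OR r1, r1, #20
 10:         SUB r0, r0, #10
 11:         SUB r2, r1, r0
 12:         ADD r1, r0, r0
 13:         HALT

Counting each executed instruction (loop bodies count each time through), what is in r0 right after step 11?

after MOV r2, #30: r2=30
after MOV r1, #21: r1=21
after MOV r0, #26: r0=26
after XOR r1, r0, r2: r1=26^30=4
after NEG r2: r2=-(30)=-30
after SUB r1, r0, r0: r1=26-26=0
after MOD r0, r1, #7: r0=0%7=0
after XOR r1, r1, r2: r1=0^(-30)=-30
after OR r1, r1, #20: r1=(-30)|20=-10
after SUB r0, r0, #10: r0=0-10=-10
after SUB r2, r1, r0: r2=(-10)-(-10)=0
After step 11: r0 = -10.

-10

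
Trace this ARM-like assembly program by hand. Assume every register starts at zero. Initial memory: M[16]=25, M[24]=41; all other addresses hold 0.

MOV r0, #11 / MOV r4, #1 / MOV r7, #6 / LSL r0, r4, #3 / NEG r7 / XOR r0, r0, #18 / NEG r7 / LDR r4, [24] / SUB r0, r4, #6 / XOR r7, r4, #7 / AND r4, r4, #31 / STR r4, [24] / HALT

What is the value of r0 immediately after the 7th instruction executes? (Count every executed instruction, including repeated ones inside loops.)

MOV r0, #11 → r0=11
MOV r4, #1 → r4=1
MOV r7, #6 → r7=6
LSL r0, r4, #3 → r0=1<<3=8
NEG r7 → r7=-(6)=-6
XOR r0, r0, #18 → r0=8^18=26
NEG r7 → r7=-(-6)=6
After step 7: r0 = 26.

26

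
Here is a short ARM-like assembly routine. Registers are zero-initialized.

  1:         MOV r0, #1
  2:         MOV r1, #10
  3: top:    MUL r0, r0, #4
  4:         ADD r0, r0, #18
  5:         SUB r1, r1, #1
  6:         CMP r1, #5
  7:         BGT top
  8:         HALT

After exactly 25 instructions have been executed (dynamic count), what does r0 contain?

MOV r0, #1 → r0=1
MOV r1, #10 → r1=10
MUL r0, r0, #4 → r0=1*4=4
ADD r0, r0, #18 → r0=4+18=22
SUB r1, r1, #1 → r1=10-1=9
CMP r1, #5  (cmp 9,5)
BGT top: taken
MUL r0, r0, #4 → r0=22*4=88
ADD r0, r0, #18 → r0=88+18=106
SUB r1, r1, #1 → r1=9-1=8
CMP r1, #5  (cmp 8,5)
BGT top: taken
MUL r0, r0, #4 → r0=106*4=424
ADD r0, r0, #18 → r0=424+18=442
SUB r1, r1, #1 → r1=8-1=7
CMP r1, #5  (cmp 7,5)
BGT top: taken
MUL r0, r0, #4 → r0=442*4=1768
ADD r0, r0, #18 → r0=1768+18=1786
SUB r1, r1, #1 → r1=7-1=6
CMP r1, #5  (cmp 6,5)
BGT top: taken
MUL r0, r0, #4 → r0=1786*4=7144
ADD r0, r0, #18 → r0=7144+18=7162
SUB r1, r1, #1 → r1=6-1=5
After step 25: r0 = 7162.

7162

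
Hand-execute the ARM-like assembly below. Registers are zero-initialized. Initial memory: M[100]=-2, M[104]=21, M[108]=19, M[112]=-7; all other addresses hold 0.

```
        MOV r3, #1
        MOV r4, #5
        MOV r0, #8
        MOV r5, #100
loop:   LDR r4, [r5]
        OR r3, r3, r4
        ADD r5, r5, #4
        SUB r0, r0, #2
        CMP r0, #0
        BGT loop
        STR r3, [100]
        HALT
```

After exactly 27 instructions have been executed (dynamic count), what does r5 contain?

116

MOV r3, #1 → r3=1
MOV r4, #5 → r4=5
MOV r0, #8 → r0=8
MOV r5, #100 → r5=100
LDR r4, [r5] → r4=M[100]=-2
OR r3, r3, r4 → r3=1|(-2)=-1
ADD r5, r5, #4 → r5=100+4=104
SUB r0, r0, #2 → r0=8-2=6
CMP r0, #0  (cmp 6,0)
BGT loop: taken
LDR r4, [r5] → r4=M[104]=21
OR r3, r3, r4 → r3=(-1)|21=-1
ADD r5, r5, #4 → r5=104+4=108
SUB r0, r0, #2 → r0=6-2=4
CMP r0, #0  (cmp 4,0)
BGT loop: taken
LDR r4, [r5] → r4=M[108]=19
OR r3, r3, r4 → r3=(-1)|19=-1
ADD r5, r5, #4 → r5=108+4=112
SUB r0, r0, #2 → r0=4-2=2
CMP r0, #0  (cmp 2,0)
BGT loop: taken
LDR r4, [r5] → r4=M[112]=-7
OR r3, r3, r4 → r3=(-1)|(-7)=-1
ADD r5, r5, #4 → r5=112+4=116
SUB r0, r0, #2 → r0=2-2=0
CMP r0, #0  (cmp 0,0)
After step 27: r5 = 116.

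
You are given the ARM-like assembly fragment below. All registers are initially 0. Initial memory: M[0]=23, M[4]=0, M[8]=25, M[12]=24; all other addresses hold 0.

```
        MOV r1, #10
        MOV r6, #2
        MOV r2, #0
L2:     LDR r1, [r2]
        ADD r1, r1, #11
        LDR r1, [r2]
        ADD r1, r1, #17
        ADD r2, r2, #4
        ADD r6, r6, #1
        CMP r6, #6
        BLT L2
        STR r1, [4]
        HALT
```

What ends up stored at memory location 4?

41

MOV r1, #10 → r1=10
MOV r6, #2 → r6=2
MOV r2, #0 → r2=0
LDR r1, [r2] → r1=M[0]=23
ADD r1, r1, #11 → r1=23+11=34
LDR r1, [r2] → r1=M[0]=23
ADD r1, r1, #17 → r1=23+17=40
ADD r2, r2, #4 → r2=0+4=4
ADD r6, r6, #1 → r6=2+1=3
CMP r6, #6  (cmp 3,6)
BLT L2: taken
LDR r1, [r2] → r1=M[4]=0
ADD r1, r1, #11 → r1=0+11=11
LDR r1, [r2] → r1=M[4]=0
ADD r1, r1, #17 → r1=0+17=17
ADD r2, r2, #4 → r2=4+4=8
ADD r6, r6, #1 → r6=3+1=4
CMP r6, #6  (cmp 4,6)
BLT L2: taken
LDR r1, [r2] → r1=M[8]=25
ADD r1, r1, #11 → r1=25+11=36
LDR r1, [r2] → r1=M[8]=25
ADD r1, r1, #17 → r1=25+17=42
ADD r2, r2, #4 → r2=8+4=12
ADD r6, r6, #1 → r6=4+1=5
CMP r6, #6  (cmp 5,6)
BLT L2: taken
LDR r1, [r2] → r1=M[12]=24
ADD r1, r1, #11 → r1=24+11=35
LDR r1, [r2] → r1=M[12]=24
ADD r1, r1, #17 → r1=24+17=41
ADD r2, r2, #4 → r2=12+4=16
ADD r6, r6, #1 → r6=5+1=6
CMP r6, #6  (cmp 6,6)
BLT L2: not taken
STR r1, [4] → M[4]=41
halt.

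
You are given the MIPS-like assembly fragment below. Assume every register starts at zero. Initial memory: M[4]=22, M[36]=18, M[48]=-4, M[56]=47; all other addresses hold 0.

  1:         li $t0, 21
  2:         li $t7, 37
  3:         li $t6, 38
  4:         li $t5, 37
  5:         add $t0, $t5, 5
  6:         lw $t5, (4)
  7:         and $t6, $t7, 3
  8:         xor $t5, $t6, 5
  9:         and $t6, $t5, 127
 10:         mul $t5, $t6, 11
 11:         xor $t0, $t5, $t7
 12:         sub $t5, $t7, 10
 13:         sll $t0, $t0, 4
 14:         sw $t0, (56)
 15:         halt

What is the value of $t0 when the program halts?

li $t0, 21 → $t0=21
li $t7, 37 → $t7=37
li $t6, 38 → $t6=38
li $t5, 37 → $t5=37
add $t0, $t5, 5 → $t0=37+5=42
lw $t5, (4) → $t5=M[4]=22
and $t6, $t7, 3 → $t6=37&3=1
xor $t5, $t6, 5 → $t5=1^5=4
and $t6, $t5, 127 → $t6=4&127=4
mul $t5, $t6, 11 → $t5=4*11=44
xor $t0, $t5, $t7 → $t0=44^37=9
sub $t5, $t7, 10 → $t5=37-10=27
sll $t0, $t0, 4 → $t0=9<<4=144
sw $t0, (56) → M[56]=144
halt.

144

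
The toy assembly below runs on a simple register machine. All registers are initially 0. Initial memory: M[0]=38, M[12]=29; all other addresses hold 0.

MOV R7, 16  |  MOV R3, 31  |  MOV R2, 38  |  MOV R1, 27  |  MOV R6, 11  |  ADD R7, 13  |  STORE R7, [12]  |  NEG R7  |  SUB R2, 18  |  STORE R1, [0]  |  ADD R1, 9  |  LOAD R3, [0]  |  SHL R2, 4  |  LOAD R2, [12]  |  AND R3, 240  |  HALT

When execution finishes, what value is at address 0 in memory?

27

MOV R7, 16 → R7=16
MOV R3, 31 → R3=31
MOV R2, 38 → R2=38
MOV R1, 27 → R1=27
MOV R6, 11 → R6=11
ADD R7, 13 → R7=16+13=29
STORE R7, [12] → M[12]=29
NEG R7 → R7=-(29)=-29
SUB R2, 18 → R2=38-18=20
STORE R1, [0] → M[0]=27
ADD R1, 9 → R1=27+9=36
LOAD R3, [0] → R3=M[0]=27
SHL R2, 4 → R2=20<<4=320
LOAD R2, [12] → R2=M[12]=29
AND R3, 240 → R3=27&240=16
halt.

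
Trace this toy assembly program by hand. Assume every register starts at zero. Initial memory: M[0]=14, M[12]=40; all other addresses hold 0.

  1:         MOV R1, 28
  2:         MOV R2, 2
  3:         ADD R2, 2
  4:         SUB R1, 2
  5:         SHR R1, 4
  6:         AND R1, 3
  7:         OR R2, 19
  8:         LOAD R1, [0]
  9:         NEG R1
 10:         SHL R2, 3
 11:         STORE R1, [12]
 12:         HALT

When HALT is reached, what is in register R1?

-14

R1=28
R2=2
R2=2+2=4
R1=28-2=26
R1=26>>4=1
R1=1&3=1
R2=4|19=23
R1=M[0]=14
R1=-(14)=-14
R2=23<<3=184
STORE R1, [12] → M[12]=-14
halt.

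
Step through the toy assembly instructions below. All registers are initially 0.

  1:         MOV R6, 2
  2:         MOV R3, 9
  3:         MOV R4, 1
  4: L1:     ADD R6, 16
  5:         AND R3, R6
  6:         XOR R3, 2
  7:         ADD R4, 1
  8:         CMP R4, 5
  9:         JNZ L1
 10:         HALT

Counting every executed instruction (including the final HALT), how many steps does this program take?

after MOV R6, 2: R6=2
after MOV R3, 9: R3=9
after MOV R4, 1: R4=1
after ADD R6, 16: R6=2+16=18
after AND R3, R6: R3=9&18=0
after XOR R3, 2: R3=0^2=2
after ADD R4, 1: R4=1+1=2
CMP R4, 5  (cmp 2,5)
JNZ L1: taken
after ADD R6, 16: R6=18+16=34
after AND R3, R6: R3=2&34=2
after XOR R3, 2: R3=2^2=0
after ADD R4, 1: R4=2+1=3
CMP R4, 5  (cmp 3,5)
JNZ L1: taken
after ADD R6, 16: R6=34+16=50
after AND R3, R6: R3=0&50=0
after XOR R3, 2: R3=0^2=2
after ADD R4, 1: R4=3+1=4
CMP R4, 5  (cmp 4,5)
JNZ L1: taken
after ADD R6, 16: R6=50+16=66
after AND R3, R6: R3=2&66=2
after XOR R3, 2: R3=2^2=0
after ADD R4, 1: R4=4+1=5
CMP R4, 5  (cmp 5,5)
JNZ L1: not taken
halt.
Total executed instructions: 28.

28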